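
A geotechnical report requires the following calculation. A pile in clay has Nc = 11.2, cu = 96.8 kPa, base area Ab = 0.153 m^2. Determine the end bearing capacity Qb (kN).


Using Qb = Nc * cu * Ab
Qb = 11.2 * 96.8 * 0.153
Qb = 165.88 kN


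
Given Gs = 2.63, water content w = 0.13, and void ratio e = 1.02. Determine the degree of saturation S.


Using S = Gs * w / e
S = 2.63 * 0.13 / 1.02
S = 0.3352


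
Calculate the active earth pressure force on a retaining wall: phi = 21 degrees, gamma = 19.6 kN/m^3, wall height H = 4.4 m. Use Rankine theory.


Compute active earth pressure coefficient:
Ka = tan^2(45 - phi/2) = tan^2(34.5) = 0.472355
Compute active force:
Pa = 0.5 * Ka * gamma * H^2
Pa = 0.5 * 0.472355 * 19.6 * 4.4^2
Pa = 89.62 kN/m


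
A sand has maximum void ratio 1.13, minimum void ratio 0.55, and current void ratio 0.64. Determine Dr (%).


Using Dr = (e_max - e) / (e_max - e_min) * 100
e_max - e = 1.13 - 0.64 = 0.49
e_max - e_min = 1.13 - 0.55 = 0.58
Dr = 0.49 / 0.58 * 100
Dr = 84.48 %


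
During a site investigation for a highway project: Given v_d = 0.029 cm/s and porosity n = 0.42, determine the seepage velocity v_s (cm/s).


Using v_s = v_d / n
v_s = 0.029 / 0.42
v_s = 0.06905 cm/s


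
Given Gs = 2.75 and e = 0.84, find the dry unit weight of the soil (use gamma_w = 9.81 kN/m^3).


Using gamma_d = Gs * gamma_w / (1 + e)
gamma_d = 2.75 * 9.81 / (1 + 0.84)
gamma_d = 2.75 * 9.81 / 1.84
gamma_d = 14.662 kN/m^3


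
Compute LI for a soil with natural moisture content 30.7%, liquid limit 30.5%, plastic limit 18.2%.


First compute the plasticity index:
PI = LL - PL = 30.5 - 18.2 = 12.3
Then compute the liquidity index:
LI = (w - PL) / PI
LI = (30.7 - 18.2) / 12.3
LI = 1.016


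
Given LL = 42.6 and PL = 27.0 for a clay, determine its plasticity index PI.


Using PI = LL - PL
PI = 42.6 - 27.0
PI = 15.6


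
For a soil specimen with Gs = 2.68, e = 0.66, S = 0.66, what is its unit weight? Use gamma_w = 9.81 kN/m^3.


Result: 18.412 kN/m^3

Derivation:
Using gamma = gamma_w * (Gs + S*e) / (1 + e)
Numerator: Gs + S*e = 2.68 + 0.66*0.66 = 3.1156
Denominator: 1 + e = 1 + 0.66 = 1.66
gamma = 9.81 * 3.1156 / 1.66
gamma = 18.412 kN/m^3


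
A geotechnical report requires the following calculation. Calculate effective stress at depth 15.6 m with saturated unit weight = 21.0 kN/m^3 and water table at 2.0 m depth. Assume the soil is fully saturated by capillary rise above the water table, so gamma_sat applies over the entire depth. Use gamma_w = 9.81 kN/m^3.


Total stress = gamma_sat * depth
sigma = 21.0 * 15.6 = 327.6 kPa
Pore water pressure u = gamma_w * (depth - d_wt)
u = 9.81 * (15.6 - 2.0) = 133.416 kPa
Effective stress = sigma - u
sigma' = 327.6 - 133.416 = 194.18 kPa


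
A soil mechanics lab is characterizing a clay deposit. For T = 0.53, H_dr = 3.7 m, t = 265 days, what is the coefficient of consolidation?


Result: 0.02738 m^2/day

Derivation:
Using cv = T * H_dr^2 / t
H_dr^2 = 3.7^2 = 13.69
cv = 0.53 * 13.69 / 265
cv = 0.02738 m^2/day


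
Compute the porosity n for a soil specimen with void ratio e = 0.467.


Result: 0.3183

Derivation:
Using the relation n = e / (1 + e)
n = 0.467 / (1 + 0.467)
n = 0.467 / 1.467
n = 0.3183


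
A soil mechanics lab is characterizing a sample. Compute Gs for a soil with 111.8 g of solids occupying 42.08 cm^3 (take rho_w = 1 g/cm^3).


Result: 2.657

Derivation:
Using Gs = m_s / (V_s * rho_w)
Since rho_w = 1 g/cm^3:
Gs = 111.8 / 42.08
Gs = 2.657


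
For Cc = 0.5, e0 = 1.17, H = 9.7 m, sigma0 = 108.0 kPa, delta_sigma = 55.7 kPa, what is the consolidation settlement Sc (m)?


Using Sc = Cc * H / (1 + e0) * log10((sigma0 + delta_sigma) / sigma0)
Stress ratio = (108.0 + 55.7) / 108.0 = 1.51574
log10(1.51574) = 0.180625
Cc * H / (1 + e0) = 0.5 * 9.7 / (1 + 1.17) = 2.23502
Sc = 2.23502 * 0.180625
Sc = 0.4037 m


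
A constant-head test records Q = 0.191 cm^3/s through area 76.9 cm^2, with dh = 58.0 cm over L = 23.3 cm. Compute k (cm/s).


Result: 0.000998 cm/s

Derivation:
Compute hydraulic gradient:
i = dh / L = 58.0 / 23.3 = 2.48927
Then apply Darcy's law:
k = Q / (A * i)
k = 0.191 / (76.9 * 2.48927)
k = 0.191 / 191.425
k = 0.000998 cm/s


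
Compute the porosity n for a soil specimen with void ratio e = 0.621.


Using the relation n = e / (1 + e)
n = 0.621 / (1 + 0.621)
n = 0.621 / 1.621
n = 0.3831


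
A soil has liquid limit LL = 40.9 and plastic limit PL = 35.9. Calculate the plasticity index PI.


Result: 5.0

Derivation:
Using PI = LL - PL
PI = 40.9 - 35.9
PI = 5.0


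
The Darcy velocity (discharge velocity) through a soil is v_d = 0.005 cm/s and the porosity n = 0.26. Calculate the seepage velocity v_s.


Using v_s = v_d / n
v_s = 0.005 / 0.26
v_s = 0.01923 cm/s


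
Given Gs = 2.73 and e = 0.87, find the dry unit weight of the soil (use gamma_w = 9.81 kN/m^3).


Using gamma_d = Gs * gamma_w / (1 + e)
gamma_d = 2.73 * 9.81 / (1 + 0.87)
gamma_d = 2.73 * 9.81 / 1.87
gamma_d = 14.322 kN/m^3


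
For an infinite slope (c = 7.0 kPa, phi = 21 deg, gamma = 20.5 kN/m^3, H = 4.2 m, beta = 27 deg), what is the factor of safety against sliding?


Using Fs = c / (gamma*H*sin(beta)*cos(beta)) + tan(phi)/tan(beta)
Cohesion contribution = 7.0 / (20.5*4.2*sin(27)*cos(27))
Cohesion contribution = 0.200987
Friction contribution = tan(21)/tan(27) = 0.753376
Fs = 0.200987 + 0.753376
Fs = 0.954


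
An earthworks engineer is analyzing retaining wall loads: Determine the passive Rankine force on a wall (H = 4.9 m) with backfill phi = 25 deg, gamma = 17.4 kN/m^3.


Result: 514.68 kN/m

Derivation:
Compute passive earth pressure coefficient:
Kp = tan^2(45 + phi/2) = tan^2(57.5) = 2.463913
Compute passive force:
Pp = 0.5 * Kp * gamma * H^2
Pp = 0.5 * 2.463913 * 17.4 * 4.9^2
Pp = 514.68 kN/m


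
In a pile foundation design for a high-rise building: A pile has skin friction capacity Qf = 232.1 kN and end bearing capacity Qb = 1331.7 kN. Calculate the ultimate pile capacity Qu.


Result: 1563.8 kN

Derivation:
Using Qu = Qf + Qb
Qu = 232.1 + 1331.7
Qu = 1563.8 kN


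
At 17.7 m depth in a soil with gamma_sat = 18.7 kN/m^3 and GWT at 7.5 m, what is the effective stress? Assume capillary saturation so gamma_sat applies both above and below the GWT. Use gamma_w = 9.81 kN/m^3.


Result: 230.93 kPa

Derivation:
Total stress = gamma_sat * depth
sigma = 18.7 * 17.7 = 330.99 kPa
Pore water pressure u = gamma_w * (depth - d_wt)
u = 9.81 * (17.7 - 7.5) = 100.062 kPa
Effective stress = sigma - u
sigma' = 330.99 - 100.062 = 230.93 kPa


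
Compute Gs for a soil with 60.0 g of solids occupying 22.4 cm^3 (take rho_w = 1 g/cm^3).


Using Gs = m_s / (V_s * rho_w)
Since rho_w = 1 g/cm^3:
Gs = 60.0 / 22.4
Gs = 2.679


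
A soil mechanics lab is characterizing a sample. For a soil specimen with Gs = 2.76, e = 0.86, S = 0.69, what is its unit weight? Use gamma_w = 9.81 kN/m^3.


Using gamma = gamma_w * (Gs + S*e) / (1 + e)
Numerator: Gs + S*e = 2.76 + 0.69*0.86 = 3.3534
Denominator: 1 + e = 1 + 0.86 = 1.86
gamma = 9.81 * 3.3534 / 1.86
gamma = 17.686 kN/m^3


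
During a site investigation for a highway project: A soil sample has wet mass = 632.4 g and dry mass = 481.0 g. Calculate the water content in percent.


Using w = (m_wet - m_dry) / m_dry * 100
m_wet - m_dry = 632.4 - 481.0 = 151.4 g
w = 151.4 / 481.0 * 100
w = 31.48 %


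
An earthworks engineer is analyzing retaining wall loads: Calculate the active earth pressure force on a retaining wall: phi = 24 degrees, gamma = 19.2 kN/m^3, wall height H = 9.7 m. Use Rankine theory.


Compute active earth pressure coefficient:
Ka = tan^2(45 - phi/2) = tan^2(33.0) = 0.42173
Compute active force:
Pa = 0.5 * Ka * gamma * H^2
Pa = 0.5 * 0.42173 * 19.2 * 9.7^2
Pa = 380.93 kN/m


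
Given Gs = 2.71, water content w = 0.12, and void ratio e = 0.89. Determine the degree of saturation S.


Using S = Gs * w / e
S = 2.71 * 0.12 / 0.89
S = 0.3654


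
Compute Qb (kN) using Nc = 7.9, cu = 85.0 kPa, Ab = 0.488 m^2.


Using Qb = Nc * cu * Ab
Qb = 7.9 * 85.0 * 0.488
Qb = 327.69 kN


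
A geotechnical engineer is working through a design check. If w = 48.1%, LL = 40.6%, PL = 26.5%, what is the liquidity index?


First compute the plasticity index:
PI = LL - PL = 40.6 - 26.5 = 14.1
Then compute the liquidity index:
LI = (w - PL) / PI
LI = (48.1 - 26.5) / 14.1
LI = 1.532


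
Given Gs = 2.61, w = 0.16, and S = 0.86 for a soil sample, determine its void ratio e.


Using the relation e = Gs * w / S
e = 2.61 * 0.16 / 0.86
e = 0.4856


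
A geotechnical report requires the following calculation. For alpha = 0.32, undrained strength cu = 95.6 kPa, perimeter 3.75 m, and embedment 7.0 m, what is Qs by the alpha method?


Using Qs = alpha * cu * perimeter * L
Qs = 0.32 * 95.6 * 3.75 * 7.0
Qs = 803.04 kN


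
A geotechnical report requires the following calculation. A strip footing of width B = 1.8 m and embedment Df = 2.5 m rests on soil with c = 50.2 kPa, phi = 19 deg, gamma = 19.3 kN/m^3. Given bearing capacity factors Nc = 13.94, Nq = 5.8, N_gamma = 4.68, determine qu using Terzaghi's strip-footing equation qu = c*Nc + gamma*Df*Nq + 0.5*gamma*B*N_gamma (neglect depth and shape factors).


Compute qu = c*Nc + gamma*Df*Nq + 0.5*gamma*B*N_gamma
Term 1: 50.2 * 13.94 = 699.788
Term 2: 19.3 * 2.5 * 5.8 = 279.85
Term 3: 0.5 * 19.3 * 1.8 * 4.68 = 81.2916
qu = 699.788 + 279.85 + 81.2916
qu = 1060.93 kPa


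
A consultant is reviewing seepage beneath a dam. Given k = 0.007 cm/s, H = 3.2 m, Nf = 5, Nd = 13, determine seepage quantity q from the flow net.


Result: 8.615e-05 m^3/s per m

Derivation:
Convert k to m/s for unit consistency with H:
k = 0.007 cm/s = 0.007 / 100 m/s = 7e-05 m/s
Using q = k * H * Nf / Nd
Nf / Nd = 5 / 13 = 0.3846
q = 7e-05 * 3.2 * 0.3846
q = 8.615e-05 m^3/s per m


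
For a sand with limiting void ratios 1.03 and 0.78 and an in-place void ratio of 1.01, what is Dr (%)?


Using Dr = (e_max - e) / (e_max - e_min) * 100
e_max - e = 1.03 - 1.01 = 0.02
e_max - e_min = 1.03 - 0.78 = 0.25
Dr = 0.02 / 0.25 * 100
Dr = 8.0 %


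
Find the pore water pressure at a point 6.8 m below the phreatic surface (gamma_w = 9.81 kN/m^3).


Result: 66.71 kPa

Derivation:
Using u = gamma_w * h_w
u = 9.81 * 6.8
u = 66.71 kPa


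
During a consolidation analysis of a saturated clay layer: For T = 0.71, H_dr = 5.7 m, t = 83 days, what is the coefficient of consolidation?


Result: 0.27793 m^2/day

Derivation:
Using cv = T * H_dr^2 / t
H_dr^2 = 5.7^2 = 32.49
cv = 0.71 * 32.49 / 83
cv = 0.27793 m^2/day


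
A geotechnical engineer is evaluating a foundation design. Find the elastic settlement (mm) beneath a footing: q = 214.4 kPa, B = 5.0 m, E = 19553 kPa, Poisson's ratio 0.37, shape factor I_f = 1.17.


Using Se = q * B * (1 - nu^2) * I_f / E
1 - nu^2 = 1 - 0.37^2 = 0.8631
Se = 214.4 * 5.0 * 0.8631 * 1.17 / 19553
Se = 0.055364 m
Convert to mm: Se = 0.055364 * 1000 = 55.364 mm


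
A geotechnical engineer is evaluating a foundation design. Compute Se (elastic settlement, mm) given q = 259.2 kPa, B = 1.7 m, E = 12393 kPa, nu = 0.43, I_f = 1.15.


Result: 33.329 mm

Derivation:
Using Se = q * B * (1 - nu^2) * I_f / E
1 - nu^2 = 1 - 0.43^2 = 0.8151
Se = 259.2 * 1.7 * 0.8151 * 1.15 / 12393
Se = 0.033329 m
Convert to mm: Se = 0.033329 * 1000 = 33.329 mm


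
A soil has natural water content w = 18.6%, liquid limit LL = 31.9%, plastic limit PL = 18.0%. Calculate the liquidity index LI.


First compute the plasticity index:
PI = LL - PL = 31.9 - 18.0 = 13.9
Then compute the liquidity index:
LI = (w - PL) / PI
LI = (18.6 - 18.0) / 13.9
LI = 0.043


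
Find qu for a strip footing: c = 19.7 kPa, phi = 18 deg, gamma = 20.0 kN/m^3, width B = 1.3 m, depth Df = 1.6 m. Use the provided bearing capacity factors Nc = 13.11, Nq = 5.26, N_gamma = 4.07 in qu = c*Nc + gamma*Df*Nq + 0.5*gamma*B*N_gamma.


Result: 479.5 kPa

Derivation:
Compute qu = c*Nc + gamma*Df*Nq + 0.5*gamma*B*N_gamma
Term 1: 19.7 * 13.11 = 258.267
Term 2: 20.0 * 1.6 * 5.26 = 168.32
Term 3: 0.5 * 20.0 * 1.3 * 4.07 = 52.91
qu = 258.267 + 168.32 + 52.91
qu = 479.5 kPa


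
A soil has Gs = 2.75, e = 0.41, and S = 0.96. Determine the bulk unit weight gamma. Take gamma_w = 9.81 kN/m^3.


Result: 21.871 kN/m^3

Derivation:
Using gamma = gamma_w * (Gs + S*e) / (1 + e)
Numerator: Gs + S*e = 2.75 + 0.96*0.41 = 3.1436
Denominator: 1 + e = 1 + 0.41 = 1.41
gamma = 9.81 * 3.1436 / 1.41
gamma = 21.871 kN/m^3


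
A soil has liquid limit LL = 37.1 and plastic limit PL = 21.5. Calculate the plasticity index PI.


Using PI = LL - PL
PI = 37.1 - 21.5
PI = 15.6


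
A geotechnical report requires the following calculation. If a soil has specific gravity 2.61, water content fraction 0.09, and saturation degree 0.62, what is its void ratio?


Result: 0.3789

Derivation:
Using the relation e = Gs * w / S
e = 2.61 * 0.09 / 0.62
e = 0.3789


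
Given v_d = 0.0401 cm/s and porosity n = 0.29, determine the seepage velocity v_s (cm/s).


Result: 0.13828 cm/s

Derivation:
Using v_s = v_d / n
v_s = 0.0401 / 0.29
v_s = 0.13828 cm/s


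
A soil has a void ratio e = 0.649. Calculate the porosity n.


Result: 0.3936

Derivation:
Using the relation n = e / (1 + e)
n = 0.649 / (1 + 0.649)
n = 0.649 / 1.649
n = 0.3936


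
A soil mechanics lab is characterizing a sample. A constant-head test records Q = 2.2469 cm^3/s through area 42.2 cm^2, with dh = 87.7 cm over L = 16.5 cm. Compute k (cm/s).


Compute hydraulic gradient:
i = dh / L = 87.7 / 16.5 = 5.31515
Then apply Darcy's law:
k = Q / (A * i)
k = 2.2469 / (42.2 * 5.31515)
k = 2.2469 / 224.299
k = 0.010017 cm/s


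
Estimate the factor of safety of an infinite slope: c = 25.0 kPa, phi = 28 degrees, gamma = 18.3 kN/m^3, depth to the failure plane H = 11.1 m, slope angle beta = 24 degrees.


Using Fs = c / (gamma*H*sin(beta)*cos(beta)) + tan(phi)/tan(beta)
Cohesion contribution = 25.0 / (18.3*11.1*sin(24)*cos(24))
Cohesion contribution = 0.331225
Friction contribution = tan(28)/tan(24) = 1.19424
Fs = 0.331225 + 1.19424
Fs = 1.525


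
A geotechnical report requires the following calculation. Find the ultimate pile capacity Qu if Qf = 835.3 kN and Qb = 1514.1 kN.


Result: 2349.4 kN

Derivation:
Using Qu = Qf + Qb
Qu = 835.3 + 1514.1
Qu = 2349.4 kN


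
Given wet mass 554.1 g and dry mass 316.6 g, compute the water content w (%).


Using w = (m_wet - m_dry) / m_dry * 100
m_wet - m_dry = 554.1 - 316.6 = 237.5 g
w = 237.5 / 316.6 * 100
w = 75.02 %


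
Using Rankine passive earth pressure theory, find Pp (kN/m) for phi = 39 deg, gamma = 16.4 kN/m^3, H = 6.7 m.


Compute passive earth pressure coefficient:
Kp = tan^2(45 + phi/2) = tan^2(64.5) = 4.395495
Compute passive force:
Pp = 0.5 * Kp * gamma * H^2
Pp = 0.5 * 4.395495 * 16.4 * 6.7^2
Pp = 1617.97 kN/m


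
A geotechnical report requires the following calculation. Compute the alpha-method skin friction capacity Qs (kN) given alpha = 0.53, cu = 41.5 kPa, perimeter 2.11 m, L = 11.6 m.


Using Qs = alpha * cu * perimeter * L
Qs = 0.53 * 41.5 * 2.11 * 11.6
Qs = 538.35 kN


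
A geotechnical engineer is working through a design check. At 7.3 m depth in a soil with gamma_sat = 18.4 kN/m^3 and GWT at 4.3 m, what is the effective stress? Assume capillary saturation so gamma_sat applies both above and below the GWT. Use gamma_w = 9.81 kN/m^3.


Total stress = gamma_sat * depth
sigma = 18.4 * 7.3 = 134.32 kPa
Pore water pressure u = gamma_w * (depth - d_wt)
u = 9.81 * (7.3 - 4.3) = 29.43 kPa
Effective stress = sigma - u
sigma' = 134.32 - 29.43 = 104.89 kPa


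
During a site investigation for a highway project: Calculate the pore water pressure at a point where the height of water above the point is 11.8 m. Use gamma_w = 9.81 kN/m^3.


Result: 115.76 kPa

Derivation:
Using u = gamma_w * h_w
u = 9.81 * 11.8
u = 115.76 kPa


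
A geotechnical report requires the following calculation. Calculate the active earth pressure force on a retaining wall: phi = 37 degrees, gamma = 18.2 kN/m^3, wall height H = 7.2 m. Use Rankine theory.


Compute active earth pressure coefficient:
Ka = tan^2(45 - phi/2) = tan^2(26.5) = 0.248584
Compute active force:
Pa = 0.5 * Ka * gamma * H^2
Pa = 0.5 * 0.248584 * 18.2 * 7.2^2
Pa = 117.27 kN/m


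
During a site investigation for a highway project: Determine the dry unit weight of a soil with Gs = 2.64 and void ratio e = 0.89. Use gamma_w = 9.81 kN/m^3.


Using gamma_d = Gs * gamma_w / (1 + e)
gamma_d = 2.64 * 9.81 / (1 + 0.89)
gamma_d = 2.64 * 9.81 / 1.89
gamma_d = 13.703 kN/m^3


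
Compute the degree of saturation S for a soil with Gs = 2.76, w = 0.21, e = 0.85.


Result: 0.6819

Derivation:
Using S = Gs * w / e
S = 2.76 * 0.21 / 0.85
S = 0.6819


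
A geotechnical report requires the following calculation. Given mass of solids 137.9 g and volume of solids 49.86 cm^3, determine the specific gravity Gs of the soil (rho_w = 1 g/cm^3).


Result: 2.766

Derivation:
Using Gs = m_s / (V_s * rho_w)
Since rho_w = 1 g/cm^3:
Gs = 137.9 / 49.86
Gs = 2.766


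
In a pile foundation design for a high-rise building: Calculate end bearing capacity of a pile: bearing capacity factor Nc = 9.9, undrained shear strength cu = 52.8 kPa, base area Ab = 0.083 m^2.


Result: 43.39 kN

Derivation:
Using Qb = Nc * cu * Ab
Qb = 9.9 * 52.8 * 0.083
Qb = 43.39 kN


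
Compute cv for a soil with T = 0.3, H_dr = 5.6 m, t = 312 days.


Result: 0.03015 m^2/day

Derivation:
Using cv = T * H_dr^2 / t
H_dr^2 = 5.6^2 = 31.36
cv = 0.3 * 31.36 / 312
cv = 0.03015 m^2/day


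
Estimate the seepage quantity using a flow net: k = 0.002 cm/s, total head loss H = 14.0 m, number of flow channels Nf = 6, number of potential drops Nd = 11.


Convert k to m/s for unit consistency with H:
k = 0.002 cm/s = 0.002 / 100 m/s = 2e-05 m/s
Using q = k * H * Nf / Nd
Nf / Nd = 6 / 11 = 0.5455
q = 2e-05 * 14.0 * 0.5455
q = 0.0001527 m^3/s per m


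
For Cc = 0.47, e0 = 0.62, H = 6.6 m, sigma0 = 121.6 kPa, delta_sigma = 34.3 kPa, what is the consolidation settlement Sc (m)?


Using Sc = Cc * H / (1 + e0) * log10((sigma0 + delta_sigma) / sigma0)
Stress ratio = (121.6 + 34.3) / 121.6 = 1.28207
log10(1.28207) = 0.107913
Cc * H / (1 + e0) = 0.47 * 6.6 / (1 + 0.62) = 1.91481
Sc = 1.91481 * 0.107913
Sc = 0.2066 m


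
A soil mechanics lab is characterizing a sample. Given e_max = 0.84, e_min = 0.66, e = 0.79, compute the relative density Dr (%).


Using Dr = (e_max - e) / (e_max - e_min) * 100
e_max - e = 0.84 - 0.79 = 0.05
e_max - e_min = 0.84 - 0.66 = 0.18
Dr = 0.05 / 0.18 * 100
Dr = 27.78 %


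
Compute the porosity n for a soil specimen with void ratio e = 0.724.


Using the relation n = e / (1 + e)
n = 0.724 / (1 + 0.724)
n = 0.724 / 1.724
n = 0.42


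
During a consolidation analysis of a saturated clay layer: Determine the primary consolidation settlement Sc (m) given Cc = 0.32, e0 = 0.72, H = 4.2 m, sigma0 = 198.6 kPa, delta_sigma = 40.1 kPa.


Using Sc = Cc * H / (1 + e0) * log10((sigma0 + delta_sigma) / sigma0)
Stress ratio = (198.6 + 40.1) / 198.6 = 1.20191
log10(1.20191) = 0.0798732
Cc * H / (1 + e0) = 0.32 * 4.2 / (1 + 0.72) = 0.781395
Sc = 0.781395 * 0.0798732
Sc = 0.0624 m


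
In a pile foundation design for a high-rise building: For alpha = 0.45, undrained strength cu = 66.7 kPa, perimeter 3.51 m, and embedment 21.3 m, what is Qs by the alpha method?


Using Qs = alpha * cu * perimeter * L
Qs = 0.45 * 66.7 * 3.51 * 21.3
Qs = 2244.01 kN


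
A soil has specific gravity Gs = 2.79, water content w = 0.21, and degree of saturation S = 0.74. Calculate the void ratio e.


Using the relation e = Gs * w / S
e = 2.79 * 0.21 / 0.74
e = 0.7918


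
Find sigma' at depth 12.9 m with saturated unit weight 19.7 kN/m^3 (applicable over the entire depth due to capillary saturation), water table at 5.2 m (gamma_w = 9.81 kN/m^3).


Total stress = gamma_sat * depth
sigma = 19.7 * 12.9 = 254.13 kPa
Pore water pressure u = gamma_w * (depth - d_wt)
u = 9.81 * (12.9 - 5.2) = 75.537 kPa
Effective stress = sigma - u
sigma' = 254.13 - 75.537 = 178.59 kPa


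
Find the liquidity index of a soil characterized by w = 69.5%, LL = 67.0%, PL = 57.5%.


First compute the plasticity index:
PI = LL - PL = 67.0 - 57.5 = 9.5
Then compute the liquidity index:
LI = (w - PL) / PI
LI = (69.5 - 57.5) / 9.5
LI = 1.263


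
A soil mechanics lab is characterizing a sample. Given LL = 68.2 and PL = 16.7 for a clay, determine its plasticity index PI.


Using PI = LL - PL
PI = 68.2 - 16.7
PI = 51.5


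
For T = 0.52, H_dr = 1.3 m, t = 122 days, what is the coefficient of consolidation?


Using cv = T * H_dr^2 / t
H_dr^2 = 1.3^2 = 1.69
cv = 0.52 * 1.69 / 122
cv = 0.0072 m^2/day


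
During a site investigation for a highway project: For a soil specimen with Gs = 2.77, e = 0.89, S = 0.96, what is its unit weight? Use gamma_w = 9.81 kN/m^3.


Using gamma = gamma_w * (Gs + S*e) / (1 + e)
Numerator: Gs + S*e = 2.77 + 0.96*0.89 = 3.6244
Denominator: 1 + e = 1 + 0.89 = 1.89
gamma = 9.81 * 3.6244 / 1.89
gamma = 18.812 kN/m^3


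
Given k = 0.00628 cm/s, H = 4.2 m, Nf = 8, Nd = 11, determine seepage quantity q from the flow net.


Convert k to m/s for unit consistency with H:
k = 0.00628 cm/s = 0.00628 / 100 m/s = 6.28e-05 m/s
Using q = k * H * Nf / Nd
Nf / Nd = 8 / 11 = 0.7273
q = 6.28e-05 * 4.2 * 0.7273
q = 0.0001918 m^3/s per m


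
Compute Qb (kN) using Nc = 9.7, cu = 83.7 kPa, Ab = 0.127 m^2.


Result: 103.11 kN

Derivation:
Using Qb = Nc * cu * Ab
Qb = 9.7 * 83.7 * 0.127
Qb = 103.11 kN


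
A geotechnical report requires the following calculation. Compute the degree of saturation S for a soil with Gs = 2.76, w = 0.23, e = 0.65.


Result: 0.9766

Derivation:
Using S = Gs * w / e
S = 2.76 * 0.23 / 0.65
S = 0.9766


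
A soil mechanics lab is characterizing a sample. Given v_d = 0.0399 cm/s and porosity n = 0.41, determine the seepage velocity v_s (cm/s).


Using v_s = v_d / n
v_s = 0.0399 / 0.41
v_s = 0.09732 cm/s


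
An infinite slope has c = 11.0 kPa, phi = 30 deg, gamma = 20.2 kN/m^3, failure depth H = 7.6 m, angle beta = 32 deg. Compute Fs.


Result: 1.083

Derivation:
Using Fs = c / (gamma*H*sin(beta)*cos(beta)) + tan(phi)/tan(beta)
Cohesion contribution = 11.0 / (20.2*7.6*sin(32)*cos(32))
Cohesion contribution = 0.15944
Friction contribution = tan(30)/tan(32) = 0.923954
Fs = 0.15944 + 0.923954
Fs = 1.083


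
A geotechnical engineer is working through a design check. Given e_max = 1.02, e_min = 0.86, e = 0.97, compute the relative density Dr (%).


Using Dr = (e_max - e) / (e_max - e_min) * 100
e_max - e = 1.02 - 0.97 = 0.05
e_max - e_min = 1.02 - 0.86 = 0.16
Dr = 0.05 / 0.16 * 100
Dr = 31.25 %


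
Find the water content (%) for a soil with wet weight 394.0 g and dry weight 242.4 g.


Using w = (m_wet - m_dry) / m_dry * 100
m_wet - m_dry = 394.0 - 242.4 = 151.6 g
w = 151.6 / 242.4 * 100
w = 62.54 %


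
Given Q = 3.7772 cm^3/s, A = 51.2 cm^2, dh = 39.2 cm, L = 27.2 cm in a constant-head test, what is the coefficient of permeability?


Compute hydraulic gradient:
i = dh / L = 39.2 / 27.2 = 1.44118
Then apply Darcy's law:
k = Q / (A * i)
k = 3.7772 / (51.2 * 1.44118)
k = 3.7772 / 73.7882
k = 0.05119 cm/s


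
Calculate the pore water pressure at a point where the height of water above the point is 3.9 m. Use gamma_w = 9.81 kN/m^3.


Using u = gamma_w * h_w
u = 9.81 * 3.9
u = 38.26 kPa


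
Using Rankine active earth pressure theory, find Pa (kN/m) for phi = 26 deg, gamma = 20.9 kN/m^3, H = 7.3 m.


Compute active earth pressure coefficient:
Ka = tan^2(45 - phi/2) = tan^2(32.0) = 0.390462
Compute active force:
Pa = 0.5 * Ka * gamma * H^2
Pa = 0.5 * 0.390462 * 20.9 * 7.3^2
Pa = 217.44 kN/m


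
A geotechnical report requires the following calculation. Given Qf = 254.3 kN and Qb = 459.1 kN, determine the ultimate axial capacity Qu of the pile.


Using Qu = Qf + Qb
Qu = 254.3 + 459.1
Qu = 713.4 kN


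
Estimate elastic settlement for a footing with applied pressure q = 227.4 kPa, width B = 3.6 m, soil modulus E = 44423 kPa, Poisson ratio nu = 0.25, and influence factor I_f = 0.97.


Using Se = q * B * (1 - nu^2) * I_f / E
1 - nu^2 = 1 - 0.25^2 = 0.9375
Se = 227.4 * 3.6 * 0.9375 * 0.97 / 44423
Se = 0.016758 m
Convert to mm: Se = 0.016758 * 1000 = 16.758 mm


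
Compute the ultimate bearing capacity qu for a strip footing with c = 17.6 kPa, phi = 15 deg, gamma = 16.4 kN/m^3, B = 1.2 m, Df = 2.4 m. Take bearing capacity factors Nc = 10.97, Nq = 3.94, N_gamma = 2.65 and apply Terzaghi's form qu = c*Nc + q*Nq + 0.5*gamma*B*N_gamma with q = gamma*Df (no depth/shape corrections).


Result: 374.23 kPa

Derivation:
Compute qu = c*Nc + gamma*Df*Nq + 0.5*gamma*B*N_gamma
Term 1: 17.6 * 10.97 = 193.072
Term 2: 16.4 * 2.4 * 3.94 = 155.0784
Term 3: 0.5 * 16.4 * 1.2 * 2.65 = 26.076
qu = 193.072 + 155.0784 + 26.076
qu = 374.23 kPa


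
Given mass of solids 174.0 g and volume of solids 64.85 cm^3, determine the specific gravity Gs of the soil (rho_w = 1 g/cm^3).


Result: 2.683

Derivation:
Using Gs = m_s / (V_s * rho_w)
Since rho_w = 1 g/cm^3:
Gs = 174.0 / 64.85
Gs = 2.683


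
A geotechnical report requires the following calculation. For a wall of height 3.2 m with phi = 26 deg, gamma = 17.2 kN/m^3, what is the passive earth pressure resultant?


Compute passive earth pressure coefficient:
Kp = tan^2(45 + phi/2) = tan^2(58.0) = 2.561071
Compute passive force:
Pp = 0.5 * Kp * gamma * H^2
Pp = 0.5 * 2.561071 * 17.2 * 3.2^2
Pp = 225.54 kN/m


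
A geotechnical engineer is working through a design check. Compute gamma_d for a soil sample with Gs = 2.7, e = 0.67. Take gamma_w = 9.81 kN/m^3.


Result: 15.86 kN/m^3

Derivation:
Using gamma_d = Gs * gamma_w / (1 + e)
gamma_d = 2.7 * 9.81 / (1 + 0.67)
gamma_d = 2.7 * 9.81 / 1.67
gamma_d = 15.86 kN/m^3


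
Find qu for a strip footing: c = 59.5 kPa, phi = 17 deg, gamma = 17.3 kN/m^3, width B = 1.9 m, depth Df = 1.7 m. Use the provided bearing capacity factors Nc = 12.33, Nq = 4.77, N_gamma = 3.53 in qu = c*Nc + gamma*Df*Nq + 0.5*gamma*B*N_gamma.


Compute qu = c*Nc + gamma*Df*Nq + 0.5*gamma*B*N_gamma
Term 1: 59.5 * 12.33 = 733.635
Term 2: 17.3 * 1.7 * 4.77 = 140.2857
Term 3: 0.5 * 17.3 * 1.9 * 3.53 = 58.01555
qu = 733.635 + 140.2857 + 58.01555
qu = 931.94 kPa


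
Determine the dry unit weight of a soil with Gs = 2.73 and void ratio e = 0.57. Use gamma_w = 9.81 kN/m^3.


Using gamma_d = Gs * gamma_w / (1 + e)
gamma_d = 2.73 * 9.81 / (1 + 0.57)
gamma_d = 2.73 * 9.81 / 1.57
gamma_d = 17.058 kN/m^3


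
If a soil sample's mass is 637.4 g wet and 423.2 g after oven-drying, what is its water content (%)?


Using w = (m_wet - m_dry) / m_dry * 100
m_wet - m_dry = 637.4 - 423.2 = 214.2 g
w = 214.2 / 423.2 * 100
w = 50.61 %


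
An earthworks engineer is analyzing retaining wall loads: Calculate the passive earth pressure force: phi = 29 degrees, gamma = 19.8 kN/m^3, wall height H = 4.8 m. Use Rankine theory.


Result: 657.39 kN/m

Derivation:
Compute passive earth pressure coefficient:
Kp = tan^2(45 + phi/2) = tan^2(59.5) = 2.88206
Compute passive force:
Pp = 0.5 * Kp * gamma * H^2
Pp = 0.5 * 2.88206 * 19.8 * 4.8^2
Pp = 657.39 kN/m


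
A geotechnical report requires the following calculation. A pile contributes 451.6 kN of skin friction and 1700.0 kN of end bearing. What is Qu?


Using Qu = Qf + Qb
Qu = 451.6 + 1700.0
Qu = 2151.6 kN


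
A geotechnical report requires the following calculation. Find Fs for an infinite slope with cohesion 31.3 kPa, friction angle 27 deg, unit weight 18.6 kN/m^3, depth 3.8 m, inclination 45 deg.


Using Fs = c / (gamma*H*sin(beta)*cos(beta)) + tan(phi)/tan(beta)
Cohesion contribution = 31.3 / (18.6*3.8*sin(45)*cos(45))
Cohesion contribution = 0.885682
Friction contribution = tan(27)/tan(45) = 0.509525
Fs = 0.885682 + 0.509525
Fs = 1.395


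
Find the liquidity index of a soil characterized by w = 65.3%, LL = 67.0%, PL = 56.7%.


First compute the plasticity index:
PI = LL - PL = 67.0 - 56.7 = 10.3
Then compute the liquidity index:
LI = (w - PL) / PI
LI = (65.3 - 56.7) / 10.3
LI = 0.835


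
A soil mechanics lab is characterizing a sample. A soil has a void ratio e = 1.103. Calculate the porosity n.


Result: 0.5245

Derivation:
Using the relation n = e / (1 + e)
n = 1.103 / (1 + 1.103)
n = 1.103 / 2.103
n = 0.5245


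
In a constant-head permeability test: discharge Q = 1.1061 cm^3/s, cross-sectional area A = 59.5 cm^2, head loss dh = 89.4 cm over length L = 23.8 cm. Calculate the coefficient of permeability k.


Compute hydraulic gradient:
i = dh / L = 89.4 / 23.8 = 3.7563
Then apply Darcy's law:
k = Q / (A * i)
k = 1.1061 / (59.5 * 3.7563)
k = 1.1061 / 223.5
k = 0.004949 cm/s


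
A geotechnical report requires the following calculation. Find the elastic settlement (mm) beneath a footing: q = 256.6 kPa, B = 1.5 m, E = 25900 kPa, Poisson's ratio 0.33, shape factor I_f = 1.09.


Result: 14.434 mm

Derivation:
Using Se = q * B * (1 - nu^2) * I_f / E
1 - nu^2 = 1 - 0.33^2 = 0.8911
Se = 256.6 * 1.5 * 0.8911 * 1.09 / 25900
Se = 0.014434 m
Convert to mm: Se = 0.014434 * 1000 = 14.434 mm


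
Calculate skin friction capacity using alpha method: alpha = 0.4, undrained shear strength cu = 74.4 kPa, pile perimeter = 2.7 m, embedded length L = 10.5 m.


Using Qs = alpha * cu * perimeter * L
Qs = 0.4 * 74.4 * 2.7 * 10.5
Qs = 843.7 kN


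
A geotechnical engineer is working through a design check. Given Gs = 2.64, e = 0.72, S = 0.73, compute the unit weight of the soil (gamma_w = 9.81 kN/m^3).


Result: 18.055 kN/m^3

Derivation:
Using gamma = gamma_w * (Gs + S*e) / (1 + e)
Numerator: Gs + S*e = 2.64 + 0.73*0.72 = 3.1656
Denominator: 1 + e = 1 + 0.72 = 1.72
gamma = 9.81 * 3.1656 / 1.72
gamma = 18.055 kN/m^3


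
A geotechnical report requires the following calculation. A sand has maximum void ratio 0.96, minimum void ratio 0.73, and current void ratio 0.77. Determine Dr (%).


Using Dr = (e_max - e) / (e_max - e_min) * 100
e_max - e = 0.96 - 0.77 = 0.19
e_max - e_min = 0.96 - 0.73 = 0.23
Dr = 0.19 / 0.23 * 100
Dr = 82.61 %


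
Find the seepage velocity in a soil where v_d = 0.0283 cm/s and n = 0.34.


Using v_s = v_d / n
v_s = 0.0283 / 0.34
v_s = 0.08324 cm/s


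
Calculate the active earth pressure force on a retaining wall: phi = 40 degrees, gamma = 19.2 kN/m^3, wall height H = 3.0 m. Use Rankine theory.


Compute active earth pressure coefficient:
Ka = tan^2(45 - phi/2) = tan^2(25.0) = 0.217443
Compute active force:
Pa = 0.5 * Ka * gamma * H^2
Pa = 0.5 * 0.217443 * 19.2 * 3.0^2
Pa = 18.79 kN/m


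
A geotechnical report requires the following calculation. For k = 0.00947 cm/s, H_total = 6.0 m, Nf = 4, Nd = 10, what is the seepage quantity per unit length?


Convert k to m/s for unit consistency with H:
k = 0.00947 cm/s = 0.00947 / 100 m/s = 9.47e-05 m/s
Using q = k * H * Nf / Nd
Nf / Nd = 4 / 10 = 0.4
q = 9.47e-05 * 6.0 * 0.4
q = 0.0002273 m^3/s per m


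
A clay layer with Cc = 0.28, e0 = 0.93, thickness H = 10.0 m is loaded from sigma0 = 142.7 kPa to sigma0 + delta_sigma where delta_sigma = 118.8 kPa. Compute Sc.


Using Sc = Cc * H / (1 + e0) * log10((sigma0 + delta_sigma) / sigma0)
Stress ratio = (142.7 + 118.8) / 142.7 = 1.83252
log10(1.83252) = 0.263048
Cc * H / (1 + e0) = 0.28 * 10.0 / (1 + 0.93) = 1.45078
Sc = 1.45078 * 0.263048
Sc = 0.3816 m


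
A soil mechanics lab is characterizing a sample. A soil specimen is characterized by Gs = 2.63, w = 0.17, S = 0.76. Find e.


Using the relation e = Gs * w / S
e = 2.63 * 0.17 / 0.76
e = 0.5883


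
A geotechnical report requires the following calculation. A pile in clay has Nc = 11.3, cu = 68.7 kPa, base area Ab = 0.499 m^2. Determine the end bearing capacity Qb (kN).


Result: 387.38 kN

Derivation:
Using Qb = Nc * cu * Ab
Qb = 11.3 * 68.7 * 0.499
Qb = 387.38 kN


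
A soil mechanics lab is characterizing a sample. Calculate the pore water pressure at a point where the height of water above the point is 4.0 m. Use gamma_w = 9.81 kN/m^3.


Using u = gamma_w * h_w
u = 9.81 * 4.0
u = 39.24 kPa


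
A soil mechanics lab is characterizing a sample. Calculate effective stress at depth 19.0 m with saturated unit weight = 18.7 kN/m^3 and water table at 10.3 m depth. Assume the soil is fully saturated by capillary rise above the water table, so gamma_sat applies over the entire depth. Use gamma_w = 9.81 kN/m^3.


Total stress = gamma_sat * depth
sigma = 18.7 * 19.0 = 355.3 kPa
Pore water pressure u = gamma_w * (depth - d_wt)
u = 9.81 * (19.0 - 10.3) = 85.347 kPa
Effective stress = sigma - u
sigma' = 355.3 - 85.347 = 269.95 kPa


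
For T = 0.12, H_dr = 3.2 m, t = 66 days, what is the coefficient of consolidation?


Using cv = T * H_dr^2 / t
H_dr^2 = 3.2^2 = 10.24
cv = 0.12 * 10.24 / 66
cv = 0.01862 m^2/day


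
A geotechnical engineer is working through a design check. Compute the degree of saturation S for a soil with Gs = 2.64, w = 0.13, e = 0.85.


Using S = Gs * w / e
S = 2.64 * 0.13 / 0.85
S = 0.4038


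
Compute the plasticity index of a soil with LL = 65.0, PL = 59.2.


Result: 5.8

Derivation:
Using PI = LL - PL
PI = 65.0 - 59.2
PI = 5.8


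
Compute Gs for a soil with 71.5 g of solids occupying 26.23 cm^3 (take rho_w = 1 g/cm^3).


Using Gs = m_s / (V_s * rho_w)
Since rho_w = 1 g/cm^3:
Gs = 71.5 / 26.23
Gs = 2.726


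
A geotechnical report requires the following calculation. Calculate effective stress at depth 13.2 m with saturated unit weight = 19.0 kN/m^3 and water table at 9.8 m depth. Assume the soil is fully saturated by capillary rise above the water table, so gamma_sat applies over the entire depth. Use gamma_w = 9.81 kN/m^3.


Total stress = gamma_sat * depth
sigma = 19.0 * 13.2 = 250.8 kPa
Pore water pressure u = gamma_w * (depth - d_wt)
u = 9.81 * (13.2 - 9.8) = 33.354 kPa
Effective stress = sigma - u
sigma' = 250.8 - 33.354 = 217.45 kPa


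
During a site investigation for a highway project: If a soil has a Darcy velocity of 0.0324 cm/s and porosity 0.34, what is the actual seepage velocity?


Result: 0.09529 cm/s

Derivation:
Using v_s = v_d / n
v_s = 0.0324 / 0.34
v_s = 0.09529 cm/s


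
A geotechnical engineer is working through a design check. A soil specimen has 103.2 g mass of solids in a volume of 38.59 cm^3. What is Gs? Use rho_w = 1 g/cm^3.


Using Gs = m_s / (V_s * rho_w)
Since rho_w = 1 g/cm^3:
Gs = 103.2 / 38.59
Gs = 2.674


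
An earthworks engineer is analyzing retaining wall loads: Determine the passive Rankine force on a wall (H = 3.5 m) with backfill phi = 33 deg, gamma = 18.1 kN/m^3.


Compute passive earth pressure coefficient:
Kp = tan^2(45 + phi/2) = tan^2(61.5) = 3.39212
Compute passive force:
Pp = 0.5 * Kp * gamma * H^2
Pp = 0.5 * 3.39212 * 18.1 * 3.5^2
Pp = 376.06 kN/m


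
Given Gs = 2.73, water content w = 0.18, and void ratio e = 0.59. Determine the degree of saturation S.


Result: 0.8329

Derivation:
Using S = Gs * w / e
S = 2.73 * 0.18 / 0.59
S = 0.8329


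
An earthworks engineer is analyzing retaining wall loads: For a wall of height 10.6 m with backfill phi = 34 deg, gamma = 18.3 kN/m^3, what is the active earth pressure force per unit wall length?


Compute active earth pressure coefficient:
Ka = tan^2(45 - phi/2) = tan^2(28.0) = 0.282715
Compute active force:
Pa = 0.5 * Ka * gamma * H^2
Pa = 0.5 * 0.282715 * 18.3 * 10.6^2
Pa = 290.66 kN/m


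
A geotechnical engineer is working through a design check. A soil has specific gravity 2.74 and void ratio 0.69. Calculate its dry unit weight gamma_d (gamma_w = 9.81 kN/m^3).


Result: 15.905 kN/m^3

Derivation:
Using gamma_d = Gs * gamma_w / (1 + e)
gamma_d = 2.74 * 9.81 / (1 + 0.69)
gamma_d = 2.74 * 9.81 / 1.69
gamma_d = 15.905 kN/m^3


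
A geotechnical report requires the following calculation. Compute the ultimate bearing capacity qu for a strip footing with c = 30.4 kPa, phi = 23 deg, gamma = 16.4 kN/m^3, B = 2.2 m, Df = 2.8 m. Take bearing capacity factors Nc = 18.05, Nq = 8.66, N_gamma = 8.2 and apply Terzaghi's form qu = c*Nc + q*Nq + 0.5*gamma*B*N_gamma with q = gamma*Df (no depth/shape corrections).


Compute qu = c*Nc + gamma*Df*Nq + 0.5*gamma*B*N_gamma
Term 1: 30.4 * 18.05 = 548.72
Term 2: 16.4 * 2.8 * 8.66 = 397.6672
Term 3: 0.5 * 16.4 * 2.2 * 8.2 = 147.928
qu = 548.72 + 397.6672 + 147.928
qu = 1094.32 kPa


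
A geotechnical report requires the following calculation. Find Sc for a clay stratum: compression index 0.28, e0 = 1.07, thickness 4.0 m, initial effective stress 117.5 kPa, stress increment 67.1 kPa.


Using Sc = Cc * H / (1 + e0) * log10((sigma0 + delta_sigma) / sigma0)
Stress ratio = (117.5 + 67.1) / 117.5 = 1.57106
log10(1.57106) = 0.196194
Cc * H / (1 + e0) = 0.28 * 4.0 / (1 + 1.07) = 0.541063
Sc = 0.541063 * 0.196194
Sc = 0.1062 m


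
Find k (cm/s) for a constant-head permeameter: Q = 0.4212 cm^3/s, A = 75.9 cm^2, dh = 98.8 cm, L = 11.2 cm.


Compute hydraulic gradient:
i = dh / L = 98.8 / 11.2 = 8.82143
Then apply Darcy's law:
k = Q / (A * i)
k = 0.4212 / (75.9 * 8.82143)
k = 0.4212 / 669.546
k = 0.000629 cm/s


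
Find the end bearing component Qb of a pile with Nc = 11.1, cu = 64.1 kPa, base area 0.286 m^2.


Result: 203.49 kN

Derivation:
Using Qb = Nc * cu * Ab
Qb = 11.1 * 64.1 * 0.286
Qb = 203.49 kN


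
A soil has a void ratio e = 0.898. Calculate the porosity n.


Result: 0.4731

Derivation:
Using the relation n = e / (1 + e)
n = 0.898 / (1 + 0.898)
n = 0.898 / 1.898
n = 0.4731


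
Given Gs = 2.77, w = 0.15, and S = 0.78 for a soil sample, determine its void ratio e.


Using the relation e = Gs * w / S
e = 2.77 * 0.15 / 0.78
e = 0.5327


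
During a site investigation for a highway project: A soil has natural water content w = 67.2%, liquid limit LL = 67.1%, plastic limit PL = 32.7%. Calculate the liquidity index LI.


First compute the plasticity index:
PI = LL - PL = 67.1 - 32.7 = 34.4
Then compute the liquidity index:
LI = (w - PL) / PI
LI = (67.2 - 32.7) / 34.4
LI = 1.003


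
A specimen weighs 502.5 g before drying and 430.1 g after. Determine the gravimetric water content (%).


Using w = (m_wet - m_dry) / m_dry * 100
m_wet - m_dry = 502.5 - 430.1 = 72.4 g
w = 72.4 / 430.1 * 100
w = 16.83 %


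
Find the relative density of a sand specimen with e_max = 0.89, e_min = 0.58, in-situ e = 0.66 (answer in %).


Using Dr = (e_max - e) / (e_max - e_min) * 100
e_max - e = 0.89 - 0.66 = 0.23
e_max - e_min = 0.89 - 0.58 = 0.31
Dr = 0.23 / 0.31 * 100
Dr = 74.19 %


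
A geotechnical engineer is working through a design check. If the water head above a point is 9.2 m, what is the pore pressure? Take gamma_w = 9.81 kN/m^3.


Result: 90.25 kPa

Derivation:
Using u = gamma_w * h_w
u = 9.81 * 9.2
u = 90.25 kPa


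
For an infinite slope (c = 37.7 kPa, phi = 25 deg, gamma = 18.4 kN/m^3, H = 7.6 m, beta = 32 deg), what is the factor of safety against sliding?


Using Fs = c / (gamma*H*sin(beta)*cos(beta)) + tan(phi)/tan(beta)
Cohesion contribution = 37.7 / (18.4*7.6*sin(32)*cos(32))
Cohesion contribution = 0.599901
Friction contribution = tan(25)/tan(32) = 0.746248
Fs = 0.599901 + 0.746248
Fs = 1.346


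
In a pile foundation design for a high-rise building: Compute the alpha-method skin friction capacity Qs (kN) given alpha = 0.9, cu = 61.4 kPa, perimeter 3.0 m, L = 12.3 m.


Using Qs = alpha * cu * perimeter * L
Qs = 0.9 * 61.4 * 3.0 * 12.3
Qs = 2039.09 kN


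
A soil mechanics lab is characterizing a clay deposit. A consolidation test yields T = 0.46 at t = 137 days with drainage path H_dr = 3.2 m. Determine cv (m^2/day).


Using cv = T * H_dr^2 / t
H_dr^2 = 3.2^2 = 10.24
cv = 0.46 * 10.24 / 137
cv = 0.03438 m^2/day


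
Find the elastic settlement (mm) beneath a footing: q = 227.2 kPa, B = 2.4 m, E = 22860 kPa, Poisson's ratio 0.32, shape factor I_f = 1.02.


Using Se = q * B * (1 - nu^2) * I_f / E
1 - nu^2 = 1 - 0.32^2 = 0.8976
Se = 227.2 * 2.4 * 0.8976 * 1.02 / 22860
Se = 0.021839 m
Convert to mm: Se = 0.021839 * 1000 = 21.839 mm
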